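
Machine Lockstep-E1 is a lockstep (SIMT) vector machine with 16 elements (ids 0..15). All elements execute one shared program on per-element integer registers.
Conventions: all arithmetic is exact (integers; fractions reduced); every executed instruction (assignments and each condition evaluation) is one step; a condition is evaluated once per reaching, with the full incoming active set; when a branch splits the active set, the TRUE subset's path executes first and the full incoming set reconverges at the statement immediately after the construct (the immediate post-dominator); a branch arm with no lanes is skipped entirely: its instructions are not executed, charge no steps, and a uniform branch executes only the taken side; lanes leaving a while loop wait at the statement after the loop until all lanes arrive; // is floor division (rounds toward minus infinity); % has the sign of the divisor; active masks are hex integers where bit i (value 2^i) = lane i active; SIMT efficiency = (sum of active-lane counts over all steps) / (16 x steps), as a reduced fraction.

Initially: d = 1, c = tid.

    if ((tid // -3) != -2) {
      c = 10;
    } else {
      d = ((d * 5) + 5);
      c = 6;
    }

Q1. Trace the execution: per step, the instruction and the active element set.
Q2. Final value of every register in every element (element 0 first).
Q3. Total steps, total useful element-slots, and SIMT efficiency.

step 0: eval ((tid // -3) != -2)     0xffff
step 1: c <- 10                      0xff8f
step 2: d <- ((d * 5) + 5)           0x0070
step 3: c <- 6                       0x0070

Answer: 4 steps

d: 1,1,1,1,10,10,10,1,1,1,1,1,1,1,1,1
c: 10,10,10,10,6,6,6,10,10,10,10,10,10,10,10,10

steps = 4; useful = 35; efficiency = 35/64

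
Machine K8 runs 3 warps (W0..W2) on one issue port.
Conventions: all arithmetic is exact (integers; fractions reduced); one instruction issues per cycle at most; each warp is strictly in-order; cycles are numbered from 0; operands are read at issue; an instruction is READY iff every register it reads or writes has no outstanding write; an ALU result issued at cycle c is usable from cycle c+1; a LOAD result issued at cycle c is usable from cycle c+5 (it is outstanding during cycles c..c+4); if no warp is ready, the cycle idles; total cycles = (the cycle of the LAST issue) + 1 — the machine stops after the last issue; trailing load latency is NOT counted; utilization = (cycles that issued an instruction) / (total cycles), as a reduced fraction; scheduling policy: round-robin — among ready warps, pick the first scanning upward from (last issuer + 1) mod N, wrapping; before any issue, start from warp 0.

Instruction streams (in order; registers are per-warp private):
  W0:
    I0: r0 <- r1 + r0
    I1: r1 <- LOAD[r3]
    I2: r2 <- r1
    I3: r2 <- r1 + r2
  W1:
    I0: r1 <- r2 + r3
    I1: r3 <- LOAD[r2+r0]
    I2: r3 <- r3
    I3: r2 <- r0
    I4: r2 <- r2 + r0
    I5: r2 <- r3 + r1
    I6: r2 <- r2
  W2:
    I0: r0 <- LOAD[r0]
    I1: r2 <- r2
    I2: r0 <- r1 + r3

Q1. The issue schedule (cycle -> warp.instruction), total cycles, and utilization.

cycle 0: W0.I0
cycle 1: W1.I0
cycle 2: W2.I0
cycle 3: W0.I1
cycle 4: W1.I1
cycle 5: W2.I1
cycle 6: idle
cycle 7: W2.I2
cycle 8: W0.I2
cycle 9: W1.I2
cycle 10: W0.I3
cycle 11: W1.I3
cycle 12: W1.I4
cycle 13: W1.I5
cycle 14: W1.I6

Answer: 15 cycles, utilization 14/15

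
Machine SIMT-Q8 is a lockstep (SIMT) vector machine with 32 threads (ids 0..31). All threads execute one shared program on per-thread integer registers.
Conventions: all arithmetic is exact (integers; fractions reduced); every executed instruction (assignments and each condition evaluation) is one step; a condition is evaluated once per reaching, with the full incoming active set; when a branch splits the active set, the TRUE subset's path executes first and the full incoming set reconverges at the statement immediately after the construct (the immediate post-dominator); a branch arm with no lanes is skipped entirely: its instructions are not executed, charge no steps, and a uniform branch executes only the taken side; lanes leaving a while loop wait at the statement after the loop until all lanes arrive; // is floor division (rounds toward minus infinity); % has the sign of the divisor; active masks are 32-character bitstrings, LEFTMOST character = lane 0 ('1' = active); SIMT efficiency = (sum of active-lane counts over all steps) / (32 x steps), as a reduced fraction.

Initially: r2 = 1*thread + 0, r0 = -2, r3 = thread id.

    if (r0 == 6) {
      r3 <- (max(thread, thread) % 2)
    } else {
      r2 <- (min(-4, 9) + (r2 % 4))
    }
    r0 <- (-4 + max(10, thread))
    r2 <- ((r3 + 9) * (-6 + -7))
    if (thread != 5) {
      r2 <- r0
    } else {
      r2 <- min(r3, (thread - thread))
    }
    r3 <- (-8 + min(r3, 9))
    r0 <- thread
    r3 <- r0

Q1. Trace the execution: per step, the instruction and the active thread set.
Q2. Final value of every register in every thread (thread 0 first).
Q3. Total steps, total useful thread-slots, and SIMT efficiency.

step 0: eval (r0 == 6)               11111111111111111111111111111111
step 1: r2 <- (min(-4, 9) + (r2 % 4)) 11111111111111111111111111111111
step 2: r0 <- (-4 + max(10, thread)) 11111111111111111111111111111111
step 3: r2 <- ((r3 + 9) * (-6 + -7)) 11111111111111111111111111111111
step 4: eval (thread != 5)           11111111111111111111111111111111
step 5: r2 <- r0                     11111011111111111111111111111111
step 6: r2 <- min(r3, (thread - thread)) 00000100000000000000000000000000
step 7: r3 <- (-8 + min(r3, 9))      11111111111111111111111111111111
step 8: r0 <- thread                 11111111111111111111111111111111
step 9: r3 <- r0                     11111111111111111111111111111111

Answer: 10 steps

r2: 6,6,6,6,6,0,6,6,6,6,6,7,8,9,10,11,12,13,14,15,16,17,18,19,20,21,22,23,24,25,26,27
r0: 0,1,2,3,4,5,6,7,8,9,10,11,12,13,14,15,16,17,18,19,20,21,22,23,24,25,26,27,28,29,30,31
r3: 0,1,2,3,4,5,6,7,8,9,10,11,12,13,14,15,16,17,18,19,20,21,22,23,24,25,26,27,28,29,30,31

steps = 10; useful = 288; efficiency = 288/320 = 9/10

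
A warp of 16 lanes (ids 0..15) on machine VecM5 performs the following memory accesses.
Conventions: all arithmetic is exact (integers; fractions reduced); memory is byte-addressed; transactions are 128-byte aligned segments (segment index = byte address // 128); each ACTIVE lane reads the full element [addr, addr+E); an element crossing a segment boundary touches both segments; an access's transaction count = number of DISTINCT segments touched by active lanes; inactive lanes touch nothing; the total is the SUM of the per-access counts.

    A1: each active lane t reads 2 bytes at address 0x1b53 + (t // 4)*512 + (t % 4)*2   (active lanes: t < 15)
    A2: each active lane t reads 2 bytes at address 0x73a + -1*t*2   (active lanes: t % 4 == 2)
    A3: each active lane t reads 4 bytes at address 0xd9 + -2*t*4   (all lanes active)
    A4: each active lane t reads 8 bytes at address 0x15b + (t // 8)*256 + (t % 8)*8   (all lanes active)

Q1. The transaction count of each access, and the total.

A1: 4 transactions
A2: 1 transaction
A3: 2 transactions
A4: 4 transactions

Answer: 4,1,2,4; total 11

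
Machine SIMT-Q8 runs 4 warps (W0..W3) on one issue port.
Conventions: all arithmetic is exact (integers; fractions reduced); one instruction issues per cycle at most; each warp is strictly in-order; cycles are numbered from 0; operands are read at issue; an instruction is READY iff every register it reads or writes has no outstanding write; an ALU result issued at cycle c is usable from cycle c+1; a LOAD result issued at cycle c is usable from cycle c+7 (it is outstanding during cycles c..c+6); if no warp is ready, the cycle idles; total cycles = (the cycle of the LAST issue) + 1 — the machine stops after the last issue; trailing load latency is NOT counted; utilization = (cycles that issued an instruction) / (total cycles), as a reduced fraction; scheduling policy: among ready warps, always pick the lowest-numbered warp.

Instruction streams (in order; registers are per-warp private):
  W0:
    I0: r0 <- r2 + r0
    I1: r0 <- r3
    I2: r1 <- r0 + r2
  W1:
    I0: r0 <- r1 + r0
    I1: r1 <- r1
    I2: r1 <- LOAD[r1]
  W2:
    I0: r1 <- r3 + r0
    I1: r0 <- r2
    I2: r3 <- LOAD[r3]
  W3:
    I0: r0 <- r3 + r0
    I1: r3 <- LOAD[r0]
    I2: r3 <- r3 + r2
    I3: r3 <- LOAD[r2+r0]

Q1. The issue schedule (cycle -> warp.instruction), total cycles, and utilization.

cycle 0: W0.I0
cycle 1: W0.I1
cycle 2: W0.I2
cycle 3: W1.I0
cycle 4: W1.I1
cycle 5: W1.I2
cycle 6: W2.I0
cycle 7: W2.I1
cycle 8: W2.I2
cycle 9: W3.I0
cycle 10: W3.I1
cycle 11: idle
cycle 12: idle
cycle 13: idle
cycle 14: idle
cycle 15: idle
cycle 16: idle
cycle 17: W3.I2
cycle 18: W3.I3

Answer: 19 cycles, utilization 13/19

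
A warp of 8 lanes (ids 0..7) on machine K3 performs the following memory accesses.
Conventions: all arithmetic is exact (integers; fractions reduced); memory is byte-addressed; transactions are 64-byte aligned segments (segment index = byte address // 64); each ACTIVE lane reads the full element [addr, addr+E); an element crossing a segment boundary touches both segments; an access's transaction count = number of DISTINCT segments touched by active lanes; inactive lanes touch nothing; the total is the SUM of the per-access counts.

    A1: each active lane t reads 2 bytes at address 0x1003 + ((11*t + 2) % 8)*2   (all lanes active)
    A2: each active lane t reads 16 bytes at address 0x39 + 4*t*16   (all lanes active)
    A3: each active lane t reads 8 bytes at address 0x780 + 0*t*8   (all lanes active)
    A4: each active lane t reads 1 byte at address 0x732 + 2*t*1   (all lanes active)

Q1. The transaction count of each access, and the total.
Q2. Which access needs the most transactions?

A1: 1 transaction
A2: 9 transactions
A3: 1 transaction
A4: 2 transactions

Answer: 1,9,1,2; total 13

Answer: A2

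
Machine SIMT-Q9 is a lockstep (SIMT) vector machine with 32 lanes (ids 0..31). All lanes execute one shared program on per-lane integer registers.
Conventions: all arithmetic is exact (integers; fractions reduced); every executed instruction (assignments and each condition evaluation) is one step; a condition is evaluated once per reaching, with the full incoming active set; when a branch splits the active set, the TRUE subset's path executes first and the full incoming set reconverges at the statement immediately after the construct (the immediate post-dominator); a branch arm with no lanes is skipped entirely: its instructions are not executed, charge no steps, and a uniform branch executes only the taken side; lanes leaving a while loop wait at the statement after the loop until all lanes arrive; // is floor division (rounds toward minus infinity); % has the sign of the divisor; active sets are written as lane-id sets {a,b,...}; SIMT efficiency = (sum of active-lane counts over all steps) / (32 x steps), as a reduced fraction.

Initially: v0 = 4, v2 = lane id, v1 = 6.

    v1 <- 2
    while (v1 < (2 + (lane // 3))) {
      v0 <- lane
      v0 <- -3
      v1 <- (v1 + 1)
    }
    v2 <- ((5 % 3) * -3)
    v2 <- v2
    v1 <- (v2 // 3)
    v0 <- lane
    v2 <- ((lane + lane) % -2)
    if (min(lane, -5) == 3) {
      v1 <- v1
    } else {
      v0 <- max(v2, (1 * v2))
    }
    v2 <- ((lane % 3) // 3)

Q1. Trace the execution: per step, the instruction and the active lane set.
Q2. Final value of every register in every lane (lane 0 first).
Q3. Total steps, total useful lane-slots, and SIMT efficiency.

step 0: v1 <- 2                      {0,1,2,3,4,5,6,7,8,9,10,11,12,13,14,15,16,17,18,19,20,21,22,23,24,25,26,27,28,29,30,31}
step 1: eval (v1 < (2 + (lane // 3))) {0,1,2,3,4,5,6,7,8,9,10,11,12,13,14,15,16,17,18,19,20,21,22,23,24,25,26,27,28,29,30,31}
step 2: v0 <- lane                   {3,4,5,6,7,8,9,10,11,12,13,14,15,16,17,18,19,20,21,22,23,24,25,26,27,28,29,30,31}
step 3: v0 <- -3                     {3,4,5,6,7,8,9,10,11,12,13,14,15,16,17,18,19,20,21,22,23,24,25,26,27,28,29,30,31}
step 4: v1 <- (v1 + 1)               {3,4,5,6,7,8,9,10,11,12,13,14,15,16,17,18,19,20,21,22,23,24,25,26,27,28,29,30,31}
step 5: eval (v1 < (2 + (lane // 3))) {3,4,5,6,7,8,9,10,11,12,13,14,15,16,17,18,19,20,21,22,23,24,25,26,27,28,29,30,31}
step 6: v0 <- lane                   {6,7,8,9,10,11,12,13,14,15,16,17,18,19,20,21,22,23,24,25,26,27,28,29,30,31}
step 7: v0 <- -3                     {6,7,8,9,10,11,12,13,14,15,16,17,18,19,20,21,22,23,24,25,26,27,28,29,30,31}
step 8: v1 <- (v1 + 1)               {6,7,8,9,10,11,12,13,14,15,16,17,18,19,20,21,22,23,24,25,26,27,28,29,30,31}
step 9: eval (v1 < (2 + (lane // 3))) {6,7,8,9,10,11,12,13,14,15,16,17,18,19,20,21,22,23,24,25,26,27,28,29,30,31}
step 10: v0 <- lane                   {9,10,11,12,13,14,15,16,17,18,19,20,21,22,23,24,25,26,27,28,29,30,31}
step 11: v0 <- -3                     {9,10,11,12,13,14,15,16,17,18,19,20,21,22,23,24,25,26,27,28,29,30,31}
step 12: v1 <- (v1 + 1)               {9,10,11,12,13,14,15,16,17,18,19,20,21,22,23,24,25,26,27,28,29,30,31}
step 13: eval (v1 < (2 + (lane // 3))) {9,10,11,12,13,14,15,16,17,18,19,20,21,22,23,24,25,26,27,28,29,30,31}
step 14: v0 <- lane                   {12,13,14,15,16,17,18,19,20,21,22,23,24,25,26,27,28,29,30,31}
step 15: v0 <- -3                     {12,13,14,15,16,17,18,19,20,21,22,23,24,25,26,27,28,29,30,31}
step 16: v1 <- (v1 + 1)               {12,13,14,15,16,17,18,19,20,21,22,23,24,25,26,27,28,29,30,31}
step 17: eval (v1 < (2 + (lane // 3))) {12,13,14,15,16,17,18,19,20,21,22,23,24,25,26,27,28,29,30,31}
step 18: v0 <- lane                   {15,16,17,18,19,20,21,22,23,24,25,26,27,28,29,30,31}
step 19: v0 <- -3                     {15,16,17,18,19,20,21,22,23,24,25,26,27,28,29,30,31}
step 20: v1 <- (v1 + 1)               {15,16,17,18,19,20,21,22,23,24,25,26,27,28,29,30,31}
step 21: eval (v1 < (2 + (lane // 3))) {15,16,17,18,19,20,21,22,23,24,25,26,27,28,29,30,31}
step 22: v0 <- lane                   {18,19,20,21,22,23,24,25,26,27,28,29,30,31}
step 23: v0 <- -3                     {18,19,20,21,22,23,24,25,26,27,28,29,30,31}
step 24: v1 <- (v1 + 1)               {18,19,20,21,22,23,24,25,26,27,28,29,30,31}
step 25: eval (v1 < (2 + (lane // 3))) {18,19,20,21,22,23,24,25,26,27,28,29,30,31}
step 26: v0 <- lane                   {21,22,23,24,25,26,27,28,29,30,31}
step 27: v0 <- -3                     {21,22,23,24,25,26,27,28,29,30,31}
step 28: v1 <- (v1 + 1)               {21,22,23,24,25,26,27,28,29,30,31}
step 29: eval (v1 < (2 + (lane // 3))) {21,22,23,24,25,26,27,28,29,30,31}
step 30: v0 <- lane                   {24,25,26,27,28,29,30,31}
step 31: v0 <- -3                     {24,25,26,27,28,29,30,31}
step 32: v1 <- (v1 + 1)               {24,25,26,27,28,29,30,31}
step 33: eval (v1 < (2 + (lane // 3))) {24,25,26,27,28,29,30,31}
step 34: v0 <- lane                   {27,28,29,30,31}
step 35: v0 <- -3                     {27,28,29,30,31}
step 36: v1 <- (v1 + 1)               {27,28,29,30,31}
step 37: eval (v1 < (2 + (lane // 3))) {27,28,29,30,31}
step 38: v0 <- lane                   {30,31}
step 39: v0 <- -3                     {30,31}
step 40: v1 <- (v1 + 1)               {30,31}
step 41: eval (v1 < (2 + (lane // 3))) {30,31}
step 42: v2 <- ((5 % 3) * -3)         {0,1,2,3,4,5,6,7,8,9,10,11,12,13,14,15,16,17,18,19,20,21,22,23,24,25,26,27,28,29,30,31}
step 43: v2 <- v2                     {0,1,2,3,4,5,6,7,8,9,10,11,12,13,14,15,16,17,18,19,20,21,22,23,24,25,26,27,28,29,30,31}
step 44: v1 <- (v2 // 3)              {0,1,2,3,4,5,6,7,8,9,10,11,12,13,14,15,16,17,18,19,20,21,22,23,24,25,26,27,28,29,30,31}
step 45: v0 <- lane                   {0,1,2,3,4,5,6,7,8,9,10,11,12,13,14,15,16,17,18,19,20,21,22,23,24,25,26,27,28,29,30,31}
step 46: v2 <- ((lane + lane) % -2)   {0,1,2,3,4,5,6,7,8,9,10,11,12,13,14,15,16,17,18,19,20,21,22,23,24,25,26,27,28,29,30,31}
step 47: eval (min(lane, -5) == 3)    {0,1,2,3,4,5,6,7,8,9,10,11,12,13,14,15,16,17,18,19,20,21,22,23,24,25,26,27,28,29,30,31}
step 48: v0 <- max(v2, (1 * v2))      {0,1,2,3,4,5,6,7,8,9,10,11,12,13,14,15,16,17,18,19,20,21,22,23,24,25,26,27,28,29,30,31}
step 49: v2 <- ((lane % 3) // 3)      {0,1,2,3,4,5,6,7,8,9,10,11,12,13,14,15,16,17,18,19,20,21,22,23,24,25,26,27,28,29,30,31}

Answer: 50 steps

v0: 0,0,0,0,0,0,0,0,0,0,0,0,0,0,0,0,0,0,0,0,0,0,0,0,0,0,0,0,0,0,0,0
v2: 0,0,0,0,0,0,0,0,0,0,0,0,0,0,0,0,0,0,0,0,0,0,0,0,0,0,0,0,0,0,0,0
v1: -2,-2,-2,-2,-2,-2,-2,-2,-2,-2,-2,-2,-2,-2,-2,-2,-2,-2,-2,-2,-2,-2,-2,-2,-2,-2,-2,-2,-2,-2,-2,-2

steps = 50; useful = 940; efficiency = 940/1600 = 47/80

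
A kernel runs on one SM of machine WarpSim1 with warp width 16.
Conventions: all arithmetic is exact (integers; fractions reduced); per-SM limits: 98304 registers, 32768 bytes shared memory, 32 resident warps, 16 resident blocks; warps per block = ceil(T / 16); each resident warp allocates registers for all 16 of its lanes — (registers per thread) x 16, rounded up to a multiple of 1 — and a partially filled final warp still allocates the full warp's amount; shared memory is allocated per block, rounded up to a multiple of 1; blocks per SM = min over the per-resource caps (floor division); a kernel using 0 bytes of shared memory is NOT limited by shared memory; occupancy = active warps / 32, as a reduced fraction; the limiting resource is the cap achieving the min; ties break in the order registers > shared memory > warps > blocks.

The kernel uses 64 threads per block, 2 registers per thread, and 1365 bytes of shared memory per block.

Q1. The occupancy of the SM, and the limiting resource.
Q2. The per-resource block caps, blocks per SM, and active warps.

Answer: occupancy 1, limited by warps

registers: 768 blocks
shared memory: 24 blocks
warps: 8 blocks
blocks: 16 blocks

Answer: 8 blocks, 32 active warps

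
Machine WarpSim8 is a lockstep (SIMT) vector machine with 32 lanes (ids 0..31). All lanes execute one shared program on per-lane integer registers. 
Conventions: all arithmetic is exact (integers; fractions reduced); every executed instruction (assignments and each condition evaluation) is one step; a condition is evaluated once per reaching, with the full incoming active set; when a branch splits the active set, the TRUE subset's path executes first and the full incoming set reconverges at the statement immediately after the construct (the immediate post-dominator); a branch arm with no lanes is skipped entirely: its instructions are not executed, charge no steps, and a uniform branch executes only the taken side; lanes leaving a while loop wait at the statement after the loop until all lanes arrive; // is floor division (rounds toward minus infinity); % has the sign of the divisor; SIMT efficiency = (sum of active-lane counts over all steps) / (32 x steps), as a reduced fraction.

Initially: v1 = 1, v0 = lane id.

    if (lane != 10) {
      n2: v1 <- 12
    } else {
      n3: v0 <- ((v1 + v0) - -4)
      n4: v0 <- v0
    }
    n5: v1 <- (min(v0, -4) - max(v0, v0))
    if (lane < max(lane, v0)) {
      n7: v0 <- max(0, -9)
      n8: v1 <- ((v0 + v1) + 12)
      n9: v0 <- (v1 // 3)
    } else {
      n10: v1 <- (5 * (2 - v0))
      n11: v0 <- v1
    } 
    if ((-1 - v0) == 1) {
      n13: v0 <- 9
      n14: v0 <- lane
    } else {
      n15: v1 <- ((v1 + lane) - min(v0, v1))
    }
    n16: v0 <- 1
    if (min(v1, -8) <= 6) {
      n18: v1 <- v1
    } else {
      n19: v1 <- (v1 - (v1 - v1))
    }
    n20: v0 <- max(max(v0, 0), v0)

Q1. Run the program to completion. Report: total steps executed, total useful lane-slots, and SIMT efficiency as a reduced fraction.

Answer: 17 steps, 386 useful, 193/272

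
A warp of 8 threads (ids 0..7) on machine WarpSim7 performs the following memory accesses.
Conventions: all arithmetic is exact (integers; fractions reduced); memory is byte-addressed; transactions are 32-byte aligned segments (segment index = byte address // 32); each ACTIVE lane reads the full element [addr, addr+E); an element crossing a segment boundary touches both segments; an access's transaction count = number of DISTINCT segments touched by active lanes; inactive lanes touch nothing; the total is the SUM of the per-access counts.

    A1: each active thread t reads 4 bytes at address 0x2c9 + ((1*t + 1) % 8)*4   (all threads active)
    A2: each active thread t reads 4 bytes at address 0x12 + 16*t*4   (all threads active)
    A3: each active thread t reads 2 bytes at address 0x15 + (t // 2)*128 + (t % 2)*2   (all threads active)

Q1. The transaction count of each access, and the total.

A1: 2 transactions
A2: 8 transactions
A3: 4 transactions

Answer: 2,8,4; total 14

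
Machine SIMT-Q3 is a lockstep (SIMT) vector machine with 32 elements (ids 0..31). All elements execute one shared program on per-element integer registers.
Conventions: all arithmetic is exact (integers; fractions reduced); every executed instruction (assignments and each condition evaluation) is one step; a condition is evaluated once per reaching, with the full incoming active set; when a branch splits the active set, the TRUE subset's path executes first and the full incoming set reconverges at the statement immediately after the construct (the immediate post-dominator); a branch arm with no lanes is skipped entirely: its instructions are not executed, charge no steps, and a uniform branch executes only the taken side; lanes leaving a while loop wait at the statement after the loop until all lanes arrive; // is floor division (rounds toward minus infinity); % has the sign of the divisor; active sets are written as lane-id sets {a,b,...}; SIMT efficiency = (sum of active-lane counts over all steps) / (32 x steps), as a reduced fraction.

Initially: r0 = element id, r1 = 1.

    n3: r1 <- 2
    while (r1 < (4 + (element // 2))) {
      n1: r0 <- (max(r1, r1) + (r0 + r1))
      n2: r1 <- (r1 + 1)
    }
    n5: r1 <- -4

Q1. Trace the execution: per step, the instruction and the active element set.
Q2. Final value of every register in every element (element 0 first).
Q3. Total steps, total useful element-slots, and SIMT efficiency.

step 0: r1 <- 2                      {0,1,2,3,4,5,6,7,8,9,10,11,12,13,14,15,16,17,18,19,20,21,22,23,24,25,26,27,28,29,30,31}
step 1: eval (r1 < (4 + (element // 2))) {0,1,2,3,4,5,6,7,8,9,10,11,12,13,14,15,16,17,18,19,20,21,22,23,24,25,26,27,28,29,30,31}
step 2: r0 <- (max(r1, r1) + (r0 + r1)) {0,1,2,3,4,5,6,7,8,9,10,11,12,13,14,15,16,17,18,19,20,21,22,23,24,25,26,27,28,29,30,31}
step 3: r1 <- (r1 + 1)               {0,1,2,3,4,5,6,7,8,9,10,11,12,13,14,15,16,17,18,19,20,21,22,23,24,25,26,27,28,29,30,31}
step 4: eval (r1 < (4 + (element // 2))) {0,1,2,3,4,5,6,7,8,9,10,11,12,13,14,15,16,17,18,19,20,21,22,23,24,25,26,27,28,29,30,31}
step 5: r0 <- (max(r1, r1) + (r0 + r1)) {0,1,2,3,4,5,6,7,8,9,10,11,12,13,14,15,16,17,18,19,20,21,22,23,24,25,26,27,28,29,30,31}
step 6: r1 <- (r1 + 1)               {0,1,2,3,4,5,6,7,8,9,10,11,12,13,14,15,16,17,18,19,20,21,22,23,24,25,26,27,28,29,30,31}
step 7: eval (r1 < (4 + (element // 2))) {0,1,2,3,4,5,6,7,8,9,10,11,12,13,14,15,16,17,18,19,20,21,22,23,24,25,26,27,28,29,30,31}
step 8: r0 <- (max(r1, r1) + (r0 + r1)) {2,3,4,5,6,7,8,9,10,11,12,13,14,15,16,17,18,19,20,21,22,23,24,25,26,27,28,29,30,31}
step 9: r1 <- (r1 + 1)               {2,3,4,5,6,7,8,9,10,11,12,13,14,15,16,17,18,19,20,21,22,23,24,25,26,27,28,29,30,31}
step 10: eval (r1 < (4 + (element // 2))) {2,3,4,5,6,7,8,9,10,11,12,13,14,15,16,17,18,19,20,21,22,23,24,25,26,27,28,29,30,31}
step 11: r0 <- (max(r1, r1) + (r0 + r1)) {4,5,6,7,8,9,10,11,12,13,14,15,16,17,18,19,20,21,22,23,24,25,26,27,28,29,30,31}
step 12: r1 <- (r1 + 1)               {4,5,6,7,8,9,10,11,12,13,14,15,16,17,18,19,20,21,22,23,24,25,26,27,28,29,30,31}
step 13: eval (r1 < (4 + (element // 2))) {4,5,6,7,8,9,10,11,12,13,14,15,16,17,18,19,20,21,22,23,24,25,26,27,28,29,30,31}
step 14: r0 <- (max(r1, r1) + (r0 + r1)) {6,7,8,9,10,11,12,13,14,15,16,17,18,19,20,21,22,23,24,25,26,27,28,29,30,31}
step 15: r1 <- (r1 + 1)               {6,7,8,9,10,11,12,13,14,15,16,17,18,19,20,21,22,23,24,25,26,27,28,29,30,31}
step 16: eval (r1 < (4 + (element // 2))) {6,7,8,9,10,11,12,13,14,15,16,17,18,19,20,21,22,23,24,25,26,27,28,29,30,31}
step 17: r0 <- (max(r1, r1) + (r0 + r1)) {8,9,10,11,12,13,14,15,16,17,18,19,20,21,22,23,24,25,26,27,28,29,30,31}
step 18: r1 <- (r1 + 1)               {8,9,10,11,12,13,14,15,16,17,18,19,20,21,22,23,24,25,26,27,28,29,30,31}
step 19: eval (r1 < (4 + (element // 2))) {8,9,10,11,12,13,14,15,16,17,18,19,20,21,22,23,24,25,26,27,28,29,30,31}
step 20: r0 <- (max(r1, r1) + (r0 + r1)) {10,11,12,13,14,15,16,17,18,19,20,21,22,23,24,25,26,27,28,29,30,31}
step 21: r1 <- (r1 + 1)               {10,11,12,13,14,15,16,17,18,19,20,21,22,23,24,25,26,27,28,29,30,31}
step 22: eval (r1 < (4 + (element // 2))) {10,11,12,13,14,15,16,17,18,19,20,21,22,23,24,25,26,27,28,29,30,31}
step 23: r0 <- (max(r1, r1) + (r0 + r1)) {12,13,14,15,16,17,18,19,20,21,22,23,24,25,26,27,28,29,30,31}
step 24: r1 <- (r1 + 1)               {12,13,14,15,16,17,18,19,20,21,22,23,24,25,26,27,28,29,30,31}
step 25: eval (r1 < (4 + (element // 2))) {12,13,14,15,16,17,18,19,20,21,22,23,24,25,26,27,28,29,30,31}
step 26: r0 <- (max(r1, r1) + (r0 + r1)) {14,15,16,17,18,19,20,21,22,23,24,25,26,27,28,29,30,31}
step 27: r1 <- (r1 + 1)               {14,15,16,17,18,19,20,21,22,23,24,25,26,27,28,29,30,31}
step 28: eval (r1 < (4 + (element // 2))) {14,15,16,17,18,19,20,21,22,23,24,25,26,27,28,29,30,31}
step 29: r0 <- (max(r1, r1) + (r0 + r1)) {16,17,18,19,20,21,22,23,24,25,26,27,28,29,30,31}
step 30: r1 <- (r1 + 1)               {16,17,18,19,20,21,22,23,24,25,26,27,28,29,30,31}
step 31: eval (r1 < (4 + (element // 2))) {16,17,18,19,20,21,22,23,24,25,26,27,28,29,30,31}
step 32: r0 <- (max(r1, r1) + (r0 + r1)) {18,19,20,21,22,23,24,25,26,27,28,29,30,31}
step 33: r1 <- (r1 + 1)               {18,19,20,21,22,23,24,25,26,27,28,29,30,31}
step 34: eval (r1 < (4 + (element // 2))) {18,19,20,21,22,23,24,25,26,27,28,29,30,31}
step 35: r0 <- (max(r1, r1) + (r0 + r1)) {20,21,22,23,24,25,26,27,28,29,30,31}
step 36: r1 <- (r1 + 1)               {20,21,22,23,24,25,26,27,28,29,30,31}
step 37: eval (r1 < (4 + (element // 2))) {20,21,22,23,24,25,26,27,28,29,30,31}
step 38: r0 <- (max(r1, r1) + (r0 + r1)) {22,23,24,25,26,27,28,29,30,31}
step 39: r1 <- (r1 + 1)               {22,23,24,25,26,27,28,29,30,31}
step 40: eval (r1 < (4 + (element // 2))) {22,23,24,25,26,27,28,29,30,31}
step 41: r0 <- (max(r1, r1) + (r0 + r1)) {24,25,26,27,28,29,30,31}
step 42: r1 <- (r1 + 1)               {24,25,26,27,28,29,30,31}
step 43: eval (r1 < (4 + (element // 2))) {24,25,26,27,28,29,30,31}
step 44: r0 <- (max(r1, r1) + (r0 + r1)) {26,27,28,29,30,31}
step 45: r1 <- (r1 + 1)               {26,27,28,29,30,31}
step 46: eval (r1 < (4 + (element // 2))) {26,27,28,29,30,31}
step 47: r0 <- (max(r1, r1) + (r0 + r1)) {28,29,30,31}
step 48: r1 <- (r1 + 1)               {28,29,30,31}
step 49: eval (r1 < (4 + (element // 2))) {28,29,30,31}
step 50: r0 <- (max(r1, r1) + (r0 + r1)) {30,31}
step 51: r1 <- (r1 + 1)               {30,31}
step 52: eval (r1 < (4 + (element // 2))) {30,31}
step 53: r1 <- -4                     {0,1,2,3,4,5,6,7,8,9,10,11,12,13,14,15,16,17,18,19,20,21,22,23,24,25,26,27,28,29,30,31}

Answer: 54 steps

r0: 10,11,20,21,32,33,46,47,62,63,80,81,100,101,122,123,146,147,172,173,200,201,230,231,262,263,296,297,332,333,370,371
r1: -4,-4,-4,-4,-4,-4,-4,-4,-4,-4,-4,-4,-4,-4,-4,-4,-4,-4,-4,-4,-4,-4,-4,-4,-4,-4,-4,-4,-4,-4,-4,-4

steps = 54; useful = 1008; efficiency = 1008/1728 = 7/12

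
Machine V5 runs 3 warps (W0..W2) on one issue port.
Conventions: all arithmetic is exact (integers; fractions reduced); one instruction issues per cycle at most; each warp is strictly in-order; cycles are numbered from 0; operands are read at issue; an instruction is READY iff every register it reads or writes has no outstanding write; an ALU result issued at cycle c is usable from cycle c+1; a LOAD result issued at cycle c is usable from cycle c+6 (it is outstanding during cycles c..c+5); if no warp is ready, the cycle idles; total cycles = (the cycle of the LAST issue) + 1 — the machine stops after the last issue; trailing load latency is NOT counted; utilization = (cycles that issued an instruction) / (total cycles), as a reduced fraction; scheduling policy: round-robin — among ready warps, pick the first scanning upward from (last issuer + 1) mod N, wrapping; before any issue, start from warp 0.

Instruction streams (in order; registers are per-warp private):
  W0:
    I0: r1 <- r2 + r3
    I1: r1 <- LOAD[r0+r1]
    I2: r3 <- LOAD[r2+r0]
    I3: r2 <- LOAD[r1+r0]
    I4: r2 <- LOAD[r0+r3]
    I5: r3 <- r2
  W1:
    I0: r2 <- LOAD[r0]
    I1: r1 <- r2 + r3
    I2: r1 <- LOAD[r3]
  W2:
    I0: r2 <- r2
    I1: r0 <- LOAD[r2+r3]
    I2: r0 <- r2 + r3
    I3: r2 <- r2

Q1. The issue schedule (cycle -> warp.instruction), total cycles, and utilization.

cycle 0: W0.I0
cycle 1: W1.I0
cycle 2: W2.I0
cycle 3: W0.I1
cycle 4: W2.I1
cycle 5: W0.I2
cycle 6: idle
cycle 7: W1.I1
cycle 8: W1.I2
cycle 9: W0.I3
cycle 10: W2.I2
cycle 11: W2.I3
cycle 12: idle
cycle 13: idle
cycle 14: idle
cycle 15: W0.I4
cycle 16: idle
cycle 17: idle
cycle 18: idle
cycle 19: idle
cycle 20: idle
cycle 21: W0.I5

Answer: 22 cycles, utilization 13/22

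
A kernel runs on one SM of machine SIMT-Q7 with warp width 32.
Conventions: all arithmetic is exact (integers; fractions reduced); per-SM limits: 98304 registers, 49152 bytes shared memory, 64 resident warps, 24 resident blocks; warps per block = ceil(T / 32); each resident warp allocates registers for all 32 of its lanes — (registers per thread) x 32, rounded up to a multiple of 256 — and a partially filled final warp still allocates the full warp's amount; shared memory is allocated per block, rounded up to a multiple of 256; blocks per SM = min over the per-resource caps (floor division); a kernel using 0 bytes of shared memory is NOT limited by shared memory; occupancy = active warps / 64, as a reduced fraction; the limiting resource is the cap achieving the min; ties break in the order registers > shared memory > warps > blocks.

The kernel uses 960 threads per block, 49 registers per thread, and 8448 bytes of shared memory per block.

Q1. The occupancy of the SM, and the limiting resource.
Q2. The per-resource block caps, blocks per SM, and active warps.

Answer: occupancy 15/32, limited by registers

registers: 1 block
shared memory: 5 blocks
warps: 2 blocks
blocks: 24 blocks

Answer: 1 block, 30 active warps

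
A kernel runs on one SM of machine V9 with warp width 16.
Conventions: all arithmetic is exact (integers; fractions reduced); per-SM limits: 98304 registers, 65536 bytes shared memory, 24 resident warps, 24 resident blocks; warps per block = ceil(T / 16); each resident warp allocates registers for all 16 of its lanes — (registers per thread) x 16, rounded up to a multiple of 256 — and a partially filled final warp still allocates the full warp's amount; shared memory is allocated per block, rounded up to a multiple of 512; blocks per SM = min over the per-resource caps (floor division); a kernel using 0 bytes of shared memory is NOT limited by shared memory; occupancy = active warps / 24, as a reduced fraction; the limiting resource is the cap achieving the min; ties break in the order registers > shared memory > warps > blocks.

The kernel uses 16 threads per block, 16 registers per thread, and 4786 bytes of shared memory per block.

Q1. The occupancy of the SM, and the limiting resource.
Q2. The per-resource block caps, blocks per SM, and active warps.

Answer: occupancy 1/2, limited by shared memory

registers: 384 blocks
shared memory: 12 blocks
warps: 24 blocks
blocks: 24 blocks

Answer: 12 blocks, 12 active warps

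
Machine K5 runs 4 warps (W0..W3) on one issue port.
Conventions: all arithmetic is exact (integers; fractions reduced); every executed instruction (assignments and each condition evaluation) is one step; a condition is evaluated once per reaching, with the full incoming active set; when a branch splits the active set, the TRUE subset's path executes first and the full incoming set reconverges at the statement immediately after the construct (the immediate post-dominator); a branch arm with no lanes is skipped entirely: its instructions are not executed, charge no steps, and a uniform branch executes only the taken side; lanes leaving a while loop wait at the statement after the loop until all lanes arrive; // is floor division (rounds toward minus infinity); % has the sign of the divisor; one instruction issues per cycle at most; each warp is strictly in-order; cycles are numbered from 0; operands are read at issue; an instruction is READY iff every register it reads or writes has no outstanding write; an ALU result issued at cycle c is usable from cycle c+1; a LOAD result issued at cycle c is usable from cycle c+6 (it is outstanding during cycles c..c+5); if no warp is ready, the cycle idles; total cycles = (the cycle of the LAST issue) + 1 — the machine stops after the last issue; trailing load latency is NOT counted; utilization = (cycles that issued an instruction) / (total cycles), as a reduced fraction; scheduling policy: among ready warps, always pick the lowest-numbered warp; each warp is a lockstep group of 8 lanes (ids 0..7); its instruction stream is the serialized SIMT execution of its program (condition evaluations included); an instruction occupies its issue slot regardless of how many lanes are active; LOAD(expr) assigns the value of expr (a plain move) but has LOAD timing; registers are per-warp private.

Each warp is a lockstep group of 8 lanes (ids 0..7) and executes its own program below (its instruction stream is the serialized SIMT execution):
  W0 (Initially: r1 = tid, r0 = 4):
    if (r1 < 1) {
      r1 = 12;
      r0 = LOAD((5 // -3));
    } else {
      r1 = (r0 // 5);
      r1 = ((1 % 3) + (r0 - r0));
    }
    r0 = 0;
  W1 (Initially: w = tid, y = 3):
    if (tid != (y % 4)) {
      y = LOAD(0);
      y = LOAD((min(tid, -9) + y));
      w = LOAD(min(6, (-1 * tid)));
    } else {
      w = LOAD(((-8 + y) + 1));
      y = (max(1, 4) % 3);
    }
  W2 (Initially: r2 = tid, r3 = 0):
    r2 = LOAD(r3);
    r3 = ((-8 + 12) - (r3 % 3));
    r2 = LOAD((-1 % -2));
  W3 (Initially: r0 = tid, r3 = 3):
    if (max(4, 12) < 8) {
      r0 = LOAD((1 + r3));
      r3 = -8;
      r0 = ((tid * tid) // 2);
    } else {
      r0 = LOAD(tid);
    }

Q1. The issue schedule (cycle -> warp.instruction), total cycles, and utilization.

cycle 0: W0.I0
cycle 1: W0.I1
cycle 2: W0.I2
cycle 3: W1.I0
cycle 4: W1.I1
cycle 5: W2.I0
cycle 6: W2.I1
cycle 7: W3.I0
cycle 8: W0.I3
cycle 9: W0.I4
cycle 10: W0.I5
cycle 11: W1.I2
cycle 12: W1.I3
cycle 13: W2.I2
cycle 14: W3.I1
cycle 15: idle
cycle 16: idle
cycle 17: idle
cycle 18: W1.I4
cycle 19: W1.I5

Answer: 20 cycles, utilization 17/20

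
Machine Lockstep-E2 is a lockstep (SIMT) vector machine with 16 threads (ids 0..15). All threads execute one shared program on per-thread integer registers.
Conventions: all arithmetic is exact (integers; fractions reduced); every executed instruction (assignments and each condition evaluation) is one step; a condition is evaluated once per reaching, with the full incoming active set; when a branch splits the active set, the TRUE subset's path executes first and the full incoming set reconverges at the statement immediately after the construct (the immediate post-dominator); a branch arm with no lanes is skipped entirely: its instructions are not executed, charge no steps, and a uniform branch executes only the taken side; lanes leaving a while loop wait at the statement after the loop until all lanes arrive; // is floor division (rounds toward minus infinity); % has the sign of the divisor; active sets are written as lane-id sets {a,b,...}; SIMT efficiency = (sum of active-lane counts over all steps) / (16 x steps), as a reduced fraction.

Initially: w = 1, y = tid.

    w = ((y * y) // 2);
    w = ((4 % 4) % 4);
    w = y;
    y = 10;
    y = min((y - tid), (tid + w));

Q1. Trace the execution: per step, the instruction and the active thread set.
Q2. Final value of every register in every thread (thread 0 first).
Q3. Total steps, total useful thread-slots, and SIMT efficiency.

step 0: w <- ((y * y) // 2)          {0,1,2,3,4,5,6,7,8,9,10,11,12,13,14,15}
step 1: w <- ((4 % 4) % 4)           {0,1,2,3,4,5,6,7,8,9,10,11,12,13,14,15}
step 2: w <- y                       {0,1,2,3,4,5,6,7,8,9,10,11,12,13,14,15}
step 3: y <- 10                      {0,1,2,3,4,5,6,7,8,9,10,11,12,13,14,15}
step 4: y <- min((y - tid), (tid + w)) {0,1,2,3,4,5,6,7,8,9,10,11,12,13,14,15}

Answer: 5 steps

w: 0,1,2,3,4,5,6,7,8,9,10,11,12,13,14,15
y: 0,2,4,6,6,5,4,3,2,1,0,-1,-2,-3,-4,-5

steps = 5; useful = 80; efficiency = 80/80 = 1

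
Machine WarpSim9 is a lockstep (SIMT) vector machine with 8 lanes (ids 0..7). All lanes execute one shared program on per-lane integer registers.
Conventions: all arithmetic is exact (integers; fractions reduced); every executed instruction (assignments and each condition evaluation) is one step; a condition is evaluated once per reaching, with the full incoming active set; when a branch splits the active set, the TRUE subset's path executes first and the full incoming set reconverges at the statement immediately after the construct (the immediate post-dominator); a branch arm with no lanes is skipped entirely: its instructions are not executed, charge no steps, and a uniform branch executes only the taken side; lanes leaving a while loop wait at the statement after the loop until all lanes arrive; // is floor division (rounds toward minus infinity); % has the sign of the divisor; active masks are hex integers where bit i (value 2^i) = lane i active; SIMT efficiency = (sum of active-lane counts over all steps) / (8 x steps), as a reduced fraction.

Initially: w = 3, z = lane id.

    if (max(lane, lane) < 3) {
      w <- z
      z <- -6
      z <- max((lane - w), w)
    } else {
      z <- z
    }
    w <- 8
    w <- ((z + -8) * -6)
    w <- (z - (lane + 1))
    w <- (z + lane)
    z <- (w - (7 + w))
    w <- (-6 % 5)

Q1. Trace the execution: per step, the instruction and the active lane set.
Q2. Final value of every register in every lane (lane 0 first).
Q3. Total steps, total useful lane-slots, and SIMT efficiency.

step 0: eval (max(lane, lane) < 3)   0xff
step 1: w <- z                       0x07
step 2: z <- -6                      0x07
step 3: z <- max((lane - w), w)      0x07
step 4: z <- z                       0xf8
step 5: w <- 8                       0xff
step 6: w <- ((z + -8) * -6)         0xff
step 7: w <- (z - (lane + 1))        0xff
step 8: w <- (z + lane)              0xff
step 9: z <- (w - (7 + w))           0xff
step 10: w <- (-6 % 5)                0xff

Answer: 11 steps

w: 4,4,4,4,4,4,4,4
z: -7,-7,-7,-7,-7,-7,-7,-7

steps = 11; useful = 70; efficiency = 70/88 = 35/44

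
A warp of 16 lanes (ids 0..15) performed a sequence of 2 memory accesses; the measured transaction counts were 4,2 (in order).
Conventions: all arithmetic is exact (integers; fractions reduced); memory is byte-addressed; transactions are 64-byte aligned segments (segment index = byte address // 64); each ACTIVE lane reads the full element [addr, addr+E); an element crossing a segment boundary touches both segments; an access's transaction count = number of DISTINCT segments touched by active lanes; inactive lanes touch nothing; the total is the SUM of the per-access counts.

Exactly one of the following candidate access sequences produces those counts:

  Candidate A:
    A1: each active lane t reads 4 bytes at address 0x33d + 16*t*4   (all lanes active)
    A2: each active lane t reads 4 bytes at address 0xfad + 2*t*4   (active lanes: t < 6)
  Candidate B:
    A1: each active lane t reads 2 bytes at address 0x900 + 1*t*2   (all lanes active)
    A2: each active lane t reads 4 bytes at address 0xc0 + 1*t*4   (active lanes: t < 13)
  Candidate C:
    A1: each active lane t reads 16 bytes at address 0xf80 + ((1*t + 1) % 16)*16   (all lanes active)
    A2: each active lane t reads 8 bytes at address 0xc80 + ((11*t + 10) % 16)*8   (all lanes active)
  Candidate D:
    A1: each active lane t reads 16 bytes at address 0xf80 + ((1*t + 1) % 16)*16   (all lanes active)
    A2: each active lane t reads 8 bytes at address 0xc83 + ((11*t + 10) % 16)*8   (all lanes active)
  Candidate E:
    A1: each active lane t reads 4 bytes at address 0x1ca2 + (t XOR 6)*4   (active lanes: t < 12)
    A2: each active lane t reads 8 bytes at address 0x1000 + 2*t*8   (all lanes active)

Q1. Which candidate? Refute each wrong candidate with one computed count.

A: A1 gives 17 transactions, not 4
B: A1 gives 1 transaction, not 4
D: A2 gives 3 transactions, not 2
E: A1 gives 2 transactions, not 4
C: all counts match (4,2)

Answer: C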